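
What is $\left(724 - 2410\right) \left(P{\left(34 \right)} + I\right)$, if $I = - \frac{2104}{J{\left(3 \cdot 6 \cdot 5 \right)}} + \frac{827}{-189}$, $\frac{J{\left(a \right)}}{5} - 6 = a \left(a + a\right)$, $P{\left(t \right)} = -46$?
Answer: $\frac{72299828122}{850815} \approx 84977.0$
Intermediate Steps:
$J{\left(a \right)} = 30 + 10 a^{2}$ ($J{\left(a \right)} = 30 + 5 a \left(a + a\right) = 30 + 5 a 2 a = 30 + 5 \cdot 2 a^{2} = 30 + 10 a^{2}$)
$I = - \frac{11234911}{2552445}$ ($I = - \frac{2104}{30 + 10 \left(3 \cdot 6 \cdot 5\right)^{2}} + \frac{827}{-189} = - \frac{2104}{30 + 10 \left(18 \cdot 5\right)^{2}} + 827 \left(- \frac{1}{189}\right) = - \frac{2104}{30 + 10 \cdot 90^{2}} - \frac{827}{189} = - \frac{2104}{30 + 10 \cdot 8100} - \frac{827}{189} = - \frac{2104}{30 + 81000} - \frac{827}{189} = - \frac{2104}{81030} - \frac{827}{189} = \left(-2104\right) \frac{1}{81030} - \frac{827}{189} = - \frac{1052}{40515} - \frac{827}{189} = - \frac{11234911}{2552445} \approx -4.4016$)
$\left(724 - 2410\right) \left(P{\left(34 \right)} + I\right) = \left(724 - 2410\right) \left(-46 - \frac{11234911}{2552445}\right) = \left(-1686\right) \left(- \frac{128647381}{2552445}\right) = \frac{72299828122}{850815}$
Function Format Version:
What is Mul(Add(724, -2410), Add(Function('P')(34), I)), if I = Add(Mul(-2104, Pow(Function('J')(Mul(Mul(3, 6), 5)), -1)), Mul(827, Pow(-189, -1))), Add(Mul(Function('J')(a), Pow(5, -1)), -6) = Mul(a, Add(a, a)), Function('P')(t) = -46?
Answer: Rational(72299828122, 850815) ≈ 84977.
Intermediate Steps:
Function('J')(a) = Add(30, Mul(10, Pow(a, 2))) (Function('J')(a) = Add(30, Mul(5, Mul(a, Add(a, a)))) = Add(30, Mul(5, Mul(a, Mul(2, a)))) = Add(30, Mul(5, Mul(2, Pow(a, 2)))) = Add(30, Mul(10, Pow(a, 2))))
I = Rational(-11234911, 2552445) (I = Add(Mul(-2104, Pow(Add(30, Mul(10, Pow(Mul(Mul(3, 6), 5), 2))), -1)), Mul(827, Pow(-189, -1))) = Add(Mul(-2104, Pow(Add(30, Mul(10, Pow(Mul(18, 5), 2))), -1)), Mul(827, Rational(-1, 189))) = Add(Mul(-2104, Pow(Add(30, Mul(10, Pow(90, 2))), -1)), Rational(-827, 189)) = Add(Mul(-2104, Pow(Add(30, Mul(10, 8100)), -1)), Rational(-827, 189)) = Add(Mul(-2104, Pow(Add(30, 81000), -1)), Rational(-827, 189)) = Add(Mul(-2104, Pow(81030, -1)), Rational(-827, 189)) = Add(Mul(-2104, Rational(1, 81030)), Rational(-827, 189)) = Add(Rational(-1052, 40515), Rational(-827, 189)) = Rational(-11234911, 2552445) ≈ -4.4016)
Mul(Add(724, -2410), Add(Function('P')(34), I)) = Mul(Add(724, -2410), Add(-46, Rational(-11234911, 2552445))) = Mul(-1686, Rational(-128647381, 2552445)) = Rational(72299828122, 850815)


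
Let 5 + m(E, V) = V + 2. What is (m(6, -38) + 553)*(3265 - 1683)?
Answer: 809984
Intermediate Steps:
m(E, V) = -3 + V (m(E, V) = -5 + (V + 2) = -5 + (2 + V) = -3 + V)
(m(6, -38) + 553)*(3265 - 1683) = ((-3 - 38) + 553)*(3265 - 1683) = (-41 + 553)*1582 = 512*1582 = 809984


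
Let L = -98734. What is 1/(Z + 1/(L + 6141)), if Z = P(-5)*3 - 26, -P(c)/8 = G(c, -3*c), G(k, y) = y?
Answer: -92593/35740899 ≈ -0.0025907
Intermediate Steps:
P(c) = 24*c (P(c) = -(-24)*c = 24*c)
Z = -386 (Z = (24*(-5))*3 - 26 = -120*3 - 26 = -360 - 26 = -386)
1/(Z + 1/(L + 6141)) = 1/(-386 + 1/(-98734 + 6141)) = 1/(-386 + 1/(-92593)) = 1/(-386 - 1/92593) = 1/(-35740899/92593) = -92593/35740899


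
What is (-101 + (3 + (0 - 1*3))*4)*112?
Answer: -11312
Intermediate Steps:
(-101 + (3 + (0 - 1*3))*4)*112 = (-101 + (3 + (0 - 3))*4)*112 = (-101 + (3 - 3)*4)*112 = (-101 + 0*4)*112 = (-101 + 0)*112 = -101*112 = -11312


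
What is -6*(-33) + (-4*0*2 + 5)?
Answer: 203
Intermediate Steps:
-6*(-33) + (-4*0*2 + 5) = 198 + (0*2 + 5) = 198 + (0 + 5) = 198 + 5 = 203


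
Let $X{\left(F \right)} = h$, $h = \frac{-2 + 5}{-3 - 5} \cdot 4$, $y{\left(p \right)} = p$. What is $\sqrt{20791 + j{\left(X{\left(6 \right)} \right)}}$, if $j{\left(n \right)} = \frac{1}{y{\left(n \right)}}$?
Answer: $\frac{\sqrt{187113}}{3} \approx 144.19$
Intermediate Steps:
$h = - \frac{3}{2}$ ($h = \frac{3}{-3 - 5} \cdot 4 = \frac{3}{-8} \cdot 4 = 3 \left(- \frac{1}{8}\right) 4 = \left(- \frac{3}{8}\right) 4 = - \frac{3}{2} \approx -1.5$)
$X{\left(F \right)} = - \frac{3}{2}$
$j{\left(n \right)} = \frac{1}{n}$
$\sqrt{20791 + j{\left(X{\left(6 \right)} \right)}} = \sqrt{20791 + \frac{1}{- \frac{3}{2}}} = \sqrt{20791 - \frac{2}{3}} = \sqrt{\frac{62371}{3}} = \frac{\sqrt{187113}}{3}$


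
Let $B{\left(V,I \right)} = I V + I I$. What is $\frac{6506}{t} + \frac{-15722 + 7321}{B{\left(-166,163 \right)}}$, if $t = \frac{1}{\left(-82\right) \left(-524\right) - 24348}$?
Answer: $\frac{59238309481}{489} \approx 1.2114 \cdot 10^{8}$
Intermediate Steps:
$B{\left(V,I \right)} = I^{2} + I V$ ($B{\left(V,I \right)} = I V + I^{2} = I^{2} + I V$)
$t = \frac{1}{18620}$ ($t = \frac{1}{42968 - 24348} = \frac{1}{18620} \approx 5.3706 \cdot 10^{-5}$)
$\frac{6506}{t} + \frac{-15722 + 7321}{B{\left(-166,163 \right)}} = 6506 \frac{1}{\frac{1}{18620}} + \frac{-15722 + 7321}{163 \left(163 - 166\right)} = 6506 \cdot 18620 - \frac{8401}{163 \left(-3\right)} = 121141720 - \frac{8401}{-489} = 121141720 - - \frac{8401}{489} = 121141720 + \frac{8401}{489} = \frac{59238309481}{489}$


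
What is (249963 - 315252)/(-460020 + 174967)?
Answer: 65289/285053 ≈ 0.22904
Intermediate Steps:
(249963 - 315252)/(-460020 + 174967) = -65289/(-285053) = -65289*(-1/285053) = 65289/285053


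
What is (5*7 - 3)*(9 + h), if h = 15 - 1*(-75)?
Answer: 3168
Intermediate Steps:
h = 90 (h = 15 + 75 = 90)
(5*7 - 3)*(9 + h) = (5*7 - 3)*(9 + 90) = (35 - 3)*99 = 32*99 = 3168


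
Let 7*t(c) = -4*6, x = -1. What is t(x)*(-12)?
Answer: 288/7 ≈ 41.143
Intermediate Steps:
t(c) = -24/7 (t(c) = (-4*6)/7 = (1/7)*(-24) = -24/7)
t(x)*(-12) = -24/7*(-12) = 288/7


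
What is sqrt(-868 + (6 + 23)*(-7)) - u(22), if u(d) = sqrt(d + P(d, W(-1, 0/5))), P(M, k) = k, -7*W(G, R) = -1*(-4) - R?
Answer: -5*sqrt(42)/7 + 3*I*sqrt(119) ≈ -4.6291 + 32.726*I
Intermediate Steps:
W(G, R) = -4/7 + R/7 (W(G, R) = -(-1*(-4) - R)/7 = -(4 - R)/7 = -4/7 + R/7)
u(d) = sqrt(-4/7 + d) (u(d) = sqrt(d + (-4/7 + (0/5)/7)) = sqrt(d + (-4/7 + (0*(1/5))/7)) = sqrt(d + (-4/7 + (1/7)*0)) = sqrt(d + (-4/7 + 0)) = sqrt(d - 4/7) = sqrt(-4/7 + d))
sqrt(-868 + (6 + 23)*(-7)) - u(22) = sqrt(-868 + (6 + 23)*(-7)) - sqrt(-28 + 49*22)/7 = sqrt(-868 + 29*(-7)) - sqrt(-28 + 1078)/7 = sqrt(-868 - 203) - sqrt(1050)/7 = sqrt(-1071) - 5*sqrt(42)/7 = 3*I*sqrt(119) - 5*sqrt(42)/7 = -5*sqrt(42)/7 + 3*I*sqrt(119)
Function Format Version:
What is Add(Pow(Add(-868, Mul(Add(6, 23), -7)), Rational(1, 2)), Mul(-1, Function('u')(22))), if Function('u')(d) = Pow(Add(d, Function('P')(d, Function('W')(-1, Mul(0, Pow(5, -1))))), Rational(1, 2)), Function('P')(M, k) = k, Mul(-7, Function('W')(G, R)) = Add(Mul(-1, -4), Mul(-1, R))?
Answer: Add(Mul(Rational(-5, 7), Pow(42, Rational(1, 2))), Mul(3, I, Pow(119, Rational(1, 2)))) ≈ Add(-4.6291, Mul(32.726, I))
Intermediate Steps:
Function('W')(G, R) = Add(Rational(-4, 7), Mul(Rational(1, 7), R)) (Function('W')(G, R) = Mul(Rational(-1, 7), Add(Mul(-1, -4), Mul(-1, R))) = Mul(Rational(-1, 7), Add(4, Mul(-1, R))) = Add(Rational(-4, 7), Mul(Rational(1, 7), R)))
Function('u')(d) = Pow(Add(Rational(-4, 7), d), Rational(1, 2)) (Function('u')(d) = Pow(Add(d, Add(Rational(-4, 7), Mul(Rational(1, 7), Mul(0, Pow(5, -1))))), Rational(1, 2)) = Pow(Add(d, Add(Rational(-4, 7), Mul(Rational(1, 7), Mul(0, Rational(1, 5))))), Rational(1, 2)) = Pow(Add(d, Add(Rational(-4, 7), Mul(Rational(1, 7), 0))), Rational(1, 2)) = Pow(Add(d, Add(Rational(-4, 7), 0)), Rational(1, 2)) = Pow(Add(d, Rational(-4, 7)), Rational(1, 2)) = Pow(Add(Rational(-4, 7), d), Rational(1, 2)))
Add(Pow(Add(-868, Mul(Add(6, 23), -7)), Rational(1, 2)), Mul(-1, Function('u')(22))) = Add(Pow(Add(-868, Mul(Add(6, 23), -7)), Rational(1, 2)), Mul(-1, Mul(Rational(1, 7), Pow(Add(-28, Mul(49, 22)), Rational(1, 2))))) = Add(Pow(Add(-868, Mul(29, -7)), Rational(1, 2)), Mul(-1, Mul(Rational(1, 7), Pow(Add(-28, 1078), Rational(1, 2))))) = Add(Pow(Add(-868, -203), Rational(1, 2)), Mul(-1, Mul(Rational(1, 7), Pow(1050, Rational(1, 2))))) = Add(Pow(-1071, Rational(1, 2)), Mul(-1, Mul(Rational(1, 7), Mul(5, Pow(42, Rational(1, 2)))))) = Add(Mul(3, I, Pow(119, Rational(1, 2))), Mul(-1, Mul(Rational(5, 7), Pow(42, Rational(1, 2))))) = Add(Mul(3, I, Pow(119, Rational(1, 2))), Mul(Rational(-5, 7), Pow(42, Rational(1, 2)))) = Add(Mul(Rational(-5, 7), Pow(42, Rational(1, 2))), Mul(3, I, Pow(119, Rational(1, 2))))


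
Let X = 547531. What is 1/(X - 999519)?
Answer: -1/451988 ≈ -2.2124e-6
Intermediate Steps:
1/(X - 999519) = 1/(547531 - 999519) = 1/(-451988) = -1/451988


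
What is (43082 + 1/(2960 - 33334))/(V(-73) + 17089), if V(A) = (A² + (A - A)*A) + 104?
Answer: 1308572667/684083228 ≈ 1.9129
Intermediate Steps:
V(A) = 104 + A² (V(A) = (A² + 0*A) + 104 = (A² + 0) + 104 = A² + 104 = 104 + A²)
(43082 + 1/(2960 - 33334))/(V(-73) + 17089) = (43082 + 1/(2960 - 33334))/((104 + (-73)²) + 17089) = (43082 + 1/(-30374))/((104 + 5329) + 17089) = (43082 - 1/30374)/(5433 + 17089) = (1308572667/30374)/22522 = (1308572667/30374)*(1/22522) = 1308572667/684083228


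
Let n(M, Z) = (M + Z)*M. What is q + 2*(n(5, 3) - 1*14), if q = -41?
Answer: 11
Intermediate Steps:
n(M, Z) = M*(M + Z)
q + 2*(n(5, 3) - 1*14) = -41 + 2*(5*(5 + 3) - 1*14) = -41 + 2*(5*8 - 14) = -41 + 2*(40 - 14) = -41 + 2*26 = -41 + 52 = 11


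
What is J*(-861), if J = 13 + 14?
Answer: -23247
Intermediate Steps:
J = 27
J*(-861) = 27*(-861) = -23247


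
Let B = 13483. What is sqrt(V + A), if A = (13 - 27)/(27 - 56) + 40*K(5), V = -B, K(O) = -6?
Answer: 153*I*sqrt(493)/29 ≈ 117.14*I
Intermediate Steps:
V = -13483 (V = -1*13483 = -13483)
A = -6946/29 (A = (13 - 27)/(27 - 56) + 40*(-6) = -14/(-29) - 240 = -14*(-1/29) - 240 = 14/29 - 240 = -6946/29 ≈ -239.52)
sqrt(V + A) = sqrt(-13483 - 6946/29) = sqrt(-397953/29) = 153*I*sqrt(493)/29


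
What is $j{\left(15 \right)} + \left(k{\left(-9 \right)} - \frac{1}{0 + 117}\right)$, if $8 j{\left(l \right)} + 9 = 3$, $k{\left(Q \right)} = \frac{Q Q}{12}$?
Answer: $\frac{701}{117} \approx 5.9915$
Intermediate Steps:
$k{\left(Q \right)} = \frac{Q^{2}}{12}$ ($k{\left(Q \right)} = Q^{2} \cdot \frac{1}{12} = \frac{Q^{2}}{12}$)
$j{\left(l \right)} = - \frac{3}{4}$ ($j{\left(l \right)} = - \frac{9}{8} + \frac{1}{8} \cdot 3 = - \frac{9}{8} + \frac{3}{8} = - \frac{3}{4}$)
$j{\left(15 \right)} + \left(k{\left(-9 \right)} - \frac{1}{0 + 117}\right) = - \frac{3}{4} + \left(\frac{\left(-9\right)^{2}}{12} - \frac{1}{0 + 117}\right) = - \frac{3}{4} + \left(\frac{1}{12} \cdot 81 - \frac{1}{117}\right) = - \frac{3}{4} + \left(\frac{27}{4} - \frac{1}{117}\right) = - \frac{3}{4} + \frac{3155}{468} = \frac{701}{117}$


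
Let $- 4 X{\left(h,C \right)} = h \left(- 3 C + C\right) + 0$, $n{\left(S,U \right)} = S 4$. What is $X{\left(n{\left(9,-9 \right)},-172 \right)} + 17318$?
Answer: $14222$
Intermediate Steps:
$n{\left(S,U \right)} = 4 S$
$X{\left(h,C \right)} = \frac{C h}{2}$ ($X{\left(h,C \right)} = - \frac{h \left(- 3 C + C\right) + 0}{4} = - \frac{h \left(- 2 C\right) + 0}{4} = - \frac{- 2 C h + 0}{4} = - \frac{\left(-2\right) C h}{4} = \frac{C h}{2}$)
$X{\left(n{\left(9,-9 \right)},-172 \right)} + 17318 = \frac{1}{2} \left(-172\right) 4 \cdot 9 + 17318 = \frac{1}{2} \left(-172\right) 36 + 17318 = -3096 + 17318 = 14222$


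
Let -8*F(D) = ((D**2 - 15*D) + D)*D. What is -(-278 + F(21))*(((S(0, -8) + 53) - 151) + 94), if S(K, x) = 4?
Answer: 0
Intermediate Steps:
F(D) = -D*(D**2 - 14*D)/8 (F(D) = -((D**2 - 15*D) + D)*D/8 = -(D**2 - 14*D)*D/8 = -D*(D**2 - 14*D)/8)
-(-278 + F(21))*(((S(0, -8) + 53) - 151) + 94) = -(-278 + (1/8)*21**2*(14 - 1*21))*(((4 + 53) - 151) + 94) = -(-278 + (1/8)*441*(14 - 21))*((57 - 151) + 94) = -(-278 + (1/8)*441*(-7))*(-94 + 94) = -(-278 - 3087/8)*0 = -(-5311)*0/8 = -1*0 = 0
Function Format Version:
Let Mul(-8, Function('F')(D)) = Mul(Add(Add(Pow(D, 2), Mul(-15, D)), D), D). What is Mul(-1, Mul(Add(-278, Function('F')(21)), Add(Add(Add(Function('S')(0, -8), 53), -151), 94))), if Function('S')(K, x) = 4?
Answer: 0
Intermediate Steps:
Function('F')(D) = Mul(Rational(-1, 8), D, Add(Pow(D, 2), Mul(-14, D))) (Function('F')(D) = Mul(Rational(-1, 8), Mul(Add(Add(Pow(D, 2), Mul(-15, D)), D), D)) = Mul(Rational(-1, 8), Mul(Add(Pow(D, 2), Mul(-14, D)), D)) = Mul(Rational(-1, 8), Mul(D, Add(Pow(D, 2), Mul(-14, D)))) = Mul(Rational(-1, 8), D, Add(Pow(D, 2), Mul(-14, D))))
Mul(-1, Mul(Add(-278, Function('F')(21)), Add(Add(Add(Function('S')(0, -8), 53), -151), 94))) = Mul(-1, Mul(Add(-278, Mul(Rational(1, 8), Pow(21, 2), Add(14, Mul(-1, 21)))), Add(Add(Add(4, 53), -151), 94))) = Mul(-1, Mul(Add(-278, Mul(Rational(1, 8), 441, Add(14, -21))), Add(Add(57, -151), 94))) = Mul(-1, Mul(Add(-278, Mul(Rational(1, 8), 441, -7)), Add(-94, 94))) = Mul(-1, Mul(Add(-278, Rational(-3087, 8)), 0)) = Mul(-1, Mul(Rational(-5311, 8), 0)) = Mul(-1, 0) = 0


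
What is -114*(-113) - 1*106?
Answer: 12776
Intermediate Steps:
-114*(-113) - 1*106 = 12882 - 106 = 12776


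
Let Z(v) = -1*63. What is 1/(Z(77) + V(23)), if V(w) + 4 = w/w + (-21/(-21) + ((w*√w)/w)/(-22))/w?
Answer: -16887244/1113823853 + 506*√23/1113823853 ≈ -0.015159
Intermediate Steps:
Z(v) = -63
V(w) = -3 + (1 - √w/22)/w (V(w) = -4 + (w/w + (-21/(-21) + ((w*√w)/w)/(-22))/w) = -4 + (1 + (-21*(-1/21) + (w^(3/2)/w)*(-1/22))/w) = -4 + (1 + (1 + √w*(-1/22))/w) = -4 + (1 + (1 - √w/22)/w) = -3 + (1 - √w/22)/w)
1/(Z(77) + V(23)) = 1/(-63 + (-3 + 1/23 - √23/506)) = 1/(-63 + (-68/23 - √23/506)) = 1/(-1517/23 - √23/506)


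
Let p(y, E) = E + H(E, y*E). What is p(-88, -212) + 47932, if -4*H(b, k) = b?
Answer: 47773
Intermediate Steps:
H(b, k) = -b/4
p(y, E) = 3*E/4 (p(y, E) = E - E/4 = 3*E/4)
p(-88, -212) + 47932 = (¾)*(-212) + 47932 = -159 + 47932 = 47773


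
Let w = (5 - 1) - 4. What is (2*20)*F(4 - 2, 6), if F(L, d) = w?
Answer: 0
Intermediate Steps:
w = 0 (w = 4 - 4 = 0)
F(L, d) = 0
(2*20)*F(4 - 2, 6) = (2*20)*0 = 40*0 = 0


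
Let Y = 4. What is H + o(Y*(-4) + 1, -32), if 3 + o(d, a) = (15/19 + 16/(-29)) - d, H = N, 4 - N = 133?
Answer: -64336/551 ≈ -116.76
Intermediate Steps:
N = -129 (N = 4 - 1*133 = 4 - 133 = -129)
H = -129
o(d, a) = -1522/551 - d (o(d, a) = -3 + ((15/19 + 16/(-29)) - d) = -3 + ((15*(1/19) + 16*(-1/29)) - d) = -3 + ((15/19 - 16/29) - d) = -3 + (131/551 - d) = -1522/551 - d)
H + o(Y*(-4) + 1, -32) = -129 + (-1522/551 - (4*(-4) + 1)) = -129 + (-1522/551 - (-16 + 1)) = -129 + (-1522/551 - 1*(-15)) = -129 + (-1522/551 + 15) = -129 + 6743/551 = -64336/551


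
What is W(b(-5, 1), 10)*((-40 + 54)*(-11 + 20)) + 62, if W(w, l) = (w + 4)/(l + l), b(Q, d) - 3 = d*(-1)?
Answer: 499/5 ≈ 99.800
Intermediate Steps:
b(Q, d) = 3 - d (b(Q, d) = 3 + d*(-1) = 3 - d)
W(w, l) = (4 + w)/(2*l) (W(w, l) = (4 + w)/((2*l)) = (4 + w)*(1/(2*l)) = (4 + w)/(2*l))
W(b(-5, 1), 10)*((-40 + 54)*(-11 + 20)) + 62 = ((½)*(4 + (3 - 1*1))/10)*((-40 + 54)*(-11 + 20)) + 62 = ((½)*(⅒)*(4 + (3 - 1)))*(14*9) + 62 = ((½)*(⅒)*(4 + 2))*126 + 62 = ((½)*(⅒)*6)*126 + 62 = (3/10)*126 + 62 = 189/5 + 62 = 499/5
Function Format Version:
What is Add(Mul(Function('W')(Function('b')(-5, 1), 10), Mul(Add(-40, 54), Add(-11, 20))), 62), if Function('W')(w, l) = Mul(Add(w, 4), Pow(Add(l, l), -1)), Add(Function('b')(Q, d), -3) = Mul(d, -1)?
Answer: Rational(499, 5) ≈ 99.800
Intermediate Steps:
Function('b')(Q, d) = Add(3, Mul(-1, d)) (Function('b')(Q, d) = Add(3, Mul(d, -1)) = Add(3, Mul(-1, d)))
Function('W')(w, l) = Mul(Rational(1, 2), Pow(l, -1), Add(4, w)) (Function('W')(w, l) = Mul(Add(4, w), Pow(Mul(2, l), -1)) = Mul(Add(4, w), Mul(Rational(1, 2), Pow(l, -1))) = Mul(Rational(1, 2), Pow(l, -1), Add(4, w)))
Add(Mul(Function('W')(Function('b')(-5, 1), 10), Mul(Add(-40, 54), Add(-11, 20))), 62) = Add(Mul(Mul(Rational(1, 2), Pow(10, -1), Add(4, Add(3, Mul(-1, 1)))), Mul(Add(-40, 54), Add(-11, 20))), 62) = Add(Mul(Mul(Rational(1, 2), Rational(1, 10), Add(4, Add(3, -1))), Mul(14, 9)), 62) = Add(Mul(Mul(Rational(1, 2), Rational(1, 10), Add(4, 2)), 126), 62) = Add(Mul(Mul(Rational(1, 2), Rational(1, 10), 6), 126), 62) = Add(Mul(Rational(3, 10), 126), 62) = Add(Rational(189, 5), 62) = Rational(499, 5)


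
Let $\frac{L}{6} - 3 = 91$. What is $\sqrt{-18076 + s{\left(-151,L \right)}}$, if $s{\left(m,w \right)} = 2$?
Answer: $i \sqrt{18074} \approx 134.44 i$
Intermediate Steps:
$L = 564$ ($L = 18 + 6 \cdot 91 = 18 + 546 = 564$)
$\sqrt{-18076 + s{\left(-151,L \right)}} = \sqrt{-18076 + 2} = \sqrt{-18074} = i \sqrt{18074}$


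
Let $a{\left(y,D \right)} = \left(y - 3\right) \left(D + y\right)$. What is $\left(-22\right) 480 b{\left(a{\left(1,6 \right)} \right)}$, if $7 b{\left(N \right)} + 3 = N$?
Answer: $\frac{179520}{7} \approx 25646.0$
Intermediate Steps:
$a{\left(y,D \right)} = \left(-3 + y\right) \left(D + y\right)$
$b{\left(N \right)} = - \frac{3}{7} + \frac{N}{7}$
$\left(-22\right) 480 b{\left(a{\left(1,6 \right)} \right)} = \left(-22\right) 480 \left(- \frac{3}{7} + \frac{1^{2} - 18 - 3 + 6 \cdot 1}{7}\right) = - 10560 \left(- \frac{3}{7} + \frac{1 - 18 - 3 + 6}{7}\right) = - 10560 \left(- \frac{3}{7} + \frac{1}{7} \left(-14\right)\right) = - 10560 \left(- \frac{3}{7} - 2\right) = \left(-10560\right) \left(- \frac{17}{7}\right) = \frac{179520}{7}$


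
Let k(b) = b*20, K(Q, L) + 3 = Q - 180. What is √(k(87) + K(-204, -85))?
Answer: √1353 ≈ 36.783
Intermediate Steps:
K(Q, L) = -183 + Q (K(Q, L) = -3 + (Q - 180) = -3 + (-180 + Q) = -183 + Q)
k(b) = 20*b
√(k(87) + K(-204, -85)) = √(20*87 + (-183 - 204)) = √(1740 - 387) = √1353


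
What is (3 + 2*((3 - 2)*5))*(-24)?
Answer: -312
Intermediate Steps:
(3 + 2*((3 - 2)*5))*(-24) = (3 + 2*(1*5))*(-24) = (3 + 2*5)*(-24) = (3 + 10)*(-24) = 13*(-24) = -312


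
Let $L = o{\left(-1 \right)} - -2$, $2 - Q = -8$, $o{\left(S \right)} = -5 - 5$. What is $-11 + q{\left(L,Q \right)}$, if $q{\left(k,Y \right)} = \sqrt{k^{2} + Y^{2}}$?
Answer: $-11 + 2 \sqrt{41} \approx 1.8062$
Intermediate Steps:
$o{\left(S \right)} = -10$ ($o{\left(S \right)} = -5 - 5 = -10$)
$Q = 10$ ($Q = 2 - -8 = 2 + 8 = 10$)
$L = -8$ ($L = -10 - -2 = -10 + 2 = -8$)
$q{\left(k,Y \right)} = \sqrt{Y^{2} + k^{2}}$
$-11 + q{\left(L,Q \right)} = -11 + \sqrt{10^{2} + \left(-8\right)^{2}} = -11 + \sqrt{100 + 64} = -11 + \sqrt{164} = -11 + 2 \sqrt{41}$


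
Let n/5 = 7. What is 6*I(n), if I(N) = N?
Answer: 210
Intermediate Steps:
n = 35 (n = 5*7 = 35)
6*I(n) = 6*35 = 210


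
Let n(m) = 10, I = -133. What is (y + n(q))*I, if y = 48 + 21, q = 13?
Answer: -10507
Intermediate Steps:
y = 69
(y + n(q))*I = (69 + 10)*(-133) = 79*(-133) = -10507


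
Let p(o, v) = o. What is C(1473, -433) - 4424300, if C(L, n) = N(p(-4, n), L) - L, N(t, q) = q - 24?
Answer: -4424324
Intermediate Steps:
N(t, q) = -24 + q
C(L, n) = -24 (C(L, n) = (-24 + L) - L = -24)
C(1473, -433) - 4424300 = -24 - 4424300 = -4424324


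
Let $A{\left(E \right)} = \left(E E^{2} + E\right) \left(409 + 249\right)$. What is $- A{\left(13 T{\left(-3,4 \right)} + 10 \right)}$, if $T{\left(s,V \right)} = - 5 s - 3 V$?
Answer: $-77445284$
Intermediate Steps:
$A{\left(E \right)} = 658 E + 658 E^{3}$ ($A{\left(E \right)} = \left(E^{3} + E\right) 658 = \left(E + E^{3}\right) 658 = 658 E + 658 E^{3}$)
$- A{\left(13 T{\left(-3,4 \right)} + 10 \right)} = - 658 \left(13 \left(\left(-5\right) \left(-3\right) - 12\right) + 10\right) \left(1 + \left(13 \left(\left(-5\right) \left(-3\right) - 12\right) + 10\right)^{2}\right) = - 658 \left(13 \left(15 - 12\right) + 10\right) \left(1 + \left(13 \left(15 - 12\right) + 10\right)^{2}\right) = - 658 \left(13 \cdot 3 + 10\right) \left(1 + \left(13 \cdot 3 + 10\right)^{2}\right) = - 658 \left(39 + 10\right) \left(1 + \left(39 + 10\right)^{2}\right) = - 658 \cdot 49 \left(1 + 49^{2}\right) = - 658 \cdot 49 \left(1 + 2401\right) = - 658 \cdot 49 \cdot 2402 = \left(-1\right) 77445284 = -77445284$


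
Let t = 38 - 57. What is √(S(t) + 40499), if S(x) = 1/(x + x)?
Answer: √58480518/38 ≈ 201.24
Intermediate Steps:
t = -19
S(x) = 1/(2*x)
√(S(t) + 40499) = √((½)/(-19) + 40499) = √((½)*(-1/19) + 40499) = √(-1/38 + 40499) = √(1538961/38) = √58480518/38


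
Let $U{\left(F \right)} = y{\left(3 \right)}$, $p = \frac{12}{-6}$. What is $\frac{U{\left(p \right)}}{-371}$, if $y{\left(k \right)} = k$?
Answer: $- \frac{3}{371} \approx -0.0080862$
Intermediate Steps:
$p = -2$ ($p = 12 \left(- \frac{1}{6}\right) = -2$)
$U{\left(F \right)} = 3$
$\frac{U{\left(p \right)}}{-371} = \frac{3}{-371} = 3 \left(- \frac{1}{371}\right) = - \frac{3}{371}$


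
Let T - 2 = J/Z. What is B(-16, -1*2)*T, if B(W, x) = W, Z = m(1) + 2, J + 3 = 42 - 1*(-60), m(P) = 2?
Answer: -428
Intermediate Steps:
J = 99 (J = -3 + (42 - 1*(-60)) = -3 + (42 + 60) = -3 + 102 = 99)
Z = 4 (Z = 2 + 2 = 4)
T = 107/4 (T = 2 + 99/4 = 107/4 ≈ 26.750)
B(-16, -1*2)*T = -16*107/4 = -428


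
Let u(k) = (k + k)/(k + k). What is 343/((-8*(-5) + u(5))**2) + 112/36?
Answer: 50155/15129 ≈ 3.3152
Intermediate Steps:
u(k) = 1 (u(k) = (2*k)/((2*k)) = (2*k)*(1/(2*k)) = 1)
343/((-8*(-5) + u(5))**2) + 112/36 = 343/((-8*(-5) + 1)**2) + 112/36 = 343/((40 + 1)**2) + 112*(1/36) = 343/(41**2) + 28/9 = 343/1681 + 28/9 = 50155/15129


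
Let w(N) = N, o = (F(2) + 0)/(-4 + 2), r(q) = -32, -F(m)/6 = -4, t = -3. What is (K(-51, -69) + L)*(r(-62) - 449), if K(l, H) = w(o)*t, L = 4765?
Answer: -2309281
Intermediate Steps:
F(m) = 24 (F(m) = -6*(-4) = 24)
o = -12 (o = (24 + 0)/(-4 + 2) = 24/(-2) = 24*(-½) = -12)
K(l, H) = 36 (K(l, H) = -12*(-3) = 36)
(K(-51, -69) + L)*(r(-62) - 449) = (36 + 4765)*(-32 - 449) = 4801*(-481) = -2309281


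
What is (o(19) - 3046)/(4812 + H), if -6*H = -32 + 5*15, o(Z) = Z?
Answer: -18162/28829 ≈ -0.62999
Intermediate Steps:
H = -43/6 (H = -(-32 + 5*15)/6 = -(-32 + 75)/6 = -1/6*43 = -43/6 ≈ -7.1667)
(o(19) - 3046)/(4812 + H) = (19 - 3046)/(4812 - 43/6) = -3027/28829/6 = -3027*6/28829 = -18162/28829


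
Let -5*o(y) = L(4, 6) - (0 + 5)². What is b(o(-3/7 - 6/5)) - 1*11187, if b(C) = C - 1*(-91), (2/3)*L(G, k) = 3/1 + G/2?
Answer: -22185/2 ≈ -11093.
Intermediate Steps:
L(G, k) = 9/2 + 3*G/4 (L(G, k) = 3*(3/1 + G/2)/2 = 3*(3*1 + G*(½))/2 = 3*(3 + G/2)/2 = 9/2 + 3*G/4)
o(y) = 7/2 (o(y) = -((9/2 + (¾)*4) - (0 + 5)²)/5 = -((9/2 + 3) - 1*5²)/5 = -(15/2 - 1*25)/5 = -(15/2 - 25)/5 = -⅕*(-35/2) = 7/2)
b(C) = 91 + C (b(C) = C + 91 = 91 + C)
b(o(-3/7 - 6/5)) - 1*11187 = (91 + 7/2) - 1*11187 = 189/2 - 11187 = -22185/2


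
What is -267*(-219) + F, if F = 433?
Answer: 58906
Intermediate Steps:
-267*(-219) + F = -267*(-219) + 433 = 58473 + 433 = 58906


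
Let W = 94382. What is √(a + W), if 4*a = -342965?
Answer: √34563/2 ≈ 92.956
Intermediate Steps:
a = -342965/4 (a = (¼)*(-342965) = -342965/4 ≈ -85741.)
√(a + W) = √(-342965/4 + 94382) = √(34563/4) = √34563/2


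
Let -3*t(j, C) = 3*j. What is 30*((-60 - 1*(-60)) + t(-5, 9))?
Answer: 150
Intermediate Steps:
t(j, C) = -j
30*((-60 - 1*(-60)) + t(-5, 9)) = 30*((-60 - 1*(-60)) - 1*(-5)) = 30*((-60 + 60) + 5) = 30*(0 + 5) = 30*5 = 150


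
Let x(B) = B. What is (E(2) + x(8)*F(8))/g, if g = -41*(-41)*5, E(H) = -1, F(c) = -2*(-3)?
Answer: 47/8405 ≈ 0.0055919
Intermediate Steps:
F(c) = 6
g = 8405 (g = 1681*5 = 8405)
(E(2) + x(8)*F(8))/g = (-1 + 8*6)/8405 = (-1 + 48)*(1/8405) = 47*(1/8405) = 47/8405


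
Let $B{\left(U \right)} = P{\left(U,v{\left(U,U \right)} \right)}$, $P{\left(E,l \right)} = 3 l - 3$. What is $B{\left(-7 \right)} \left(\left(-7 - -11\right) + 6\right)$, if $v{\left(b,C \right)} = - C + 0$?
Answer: $180$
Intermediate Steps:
$v{\left(b,C \right)} = - C$
$P{\left(E,l \right)} = -3 + 3 l$
$B{\left(U \right)} = -3 - 3 U$ ($B{\left(U \right)} = -3 + 3 \left(- U\right) = -3 - 3 U$)
$B{\left(-7 \right)} \left(\left(-7 - -11\right) + 6\right) = \left(-3 - -21\right) \left(\left(-7 - -11\right) + 6\right) = \left(-3 + 21\right) \left(\left(-7 + 11\right) + 6\right) = 18 \left(4 + 6\right) = 18 \cdot 10 = 180$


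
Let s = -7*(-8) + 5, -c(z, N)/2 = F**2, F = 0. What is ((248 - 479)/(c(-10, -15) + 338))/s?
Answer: -231/20618 ≈ -0.011204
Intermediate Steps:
c(z, N) = 0 (c(z, N) = -2*0**2 = -2*0 = 0)
s = 61 (s = 56 + 5 = 61)
((248 - 479)/(c(-10, -15) + 338))/s = ((248 - 479)/(0 + 338))/61 = -231/338*(1/61) = -231*1/338*(1/61) = -231/338*1/61 = -231/20618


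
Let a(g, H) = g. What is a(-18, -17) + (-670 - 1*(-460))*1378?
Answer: -289398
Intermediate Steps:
a(-18, -17) + (-670 - 1*(-460))*1378 = -18 + (-670 - 1*(-460))*1378 = -18 + (-670 + 460)*1378 = -18 - 210*1378 = -18 - 289380 = -289398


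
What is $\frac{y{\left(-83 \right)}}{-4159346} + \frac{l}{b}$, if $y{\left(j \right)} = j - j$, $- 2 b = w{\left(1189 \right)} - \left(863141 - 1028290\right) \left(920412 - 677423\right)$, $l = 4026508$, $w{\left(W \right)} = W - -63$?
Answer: $- \frac{8053016}{40129391613} \approx -0.00020068$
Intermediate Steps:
$w{\left(W \right)} = 63 + W$ ($w{\left(W \right)} = W + 63 = 63 + W$)
$b = - \frac{40129391613}{2}$ ($b = - \frac{\left(63 + 1189\right) - \left(863141 - 1028290\right) \left(920412 - 677423\right)}{2} = - \frac{1252 - \left(-165149\right) 242989}{2} = - \frac{1252 - -40129390361}{2} = - \frac{1252 + 40129390361}{2} = \left(- \frac{1}{2}\right) 40129391613 = - \frac{40129391613}{2} \approx -2.0065 \cdot 10^{10}$)
$y{\left(j \right)} = 0$
$\frac{y{\left(-83 \right)}}{-4159346} + \frac{l}{b} = \frac{0}{-4159346} + \frac{4026508}{- \frac{40129391613}{2}} = 0 \left(- \frac{1}{4159346}\right) + 4026508 \left(- \frac{2}{40129391613}\right) = 0 - \frac{8053016}{40129391613} = - \frac{8053016}{40129391613}$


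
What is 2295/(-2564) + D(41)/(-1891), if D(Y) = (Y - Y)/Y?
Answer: -2295/2564 ≈ -0.89509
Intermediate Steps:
D(Y) = 0 (D(Y) = 0/Y = 0)
2295/(-2564) + D(41)/(-1891) = 2295/(-2564) + 0/(-1891) = 2295*(-1/2564) + 0*(-1/1891) = -2295/2564 + 0 = -2295/2564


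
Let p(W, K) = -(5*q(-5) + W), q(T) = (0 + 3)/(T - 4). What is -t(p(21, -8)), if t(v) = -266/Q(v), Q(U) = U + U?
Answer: -399/58 ≈ -6.8793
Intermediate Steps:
Q(U) = 2*U
q(T) = 3/(-4 + T)
p(W, K) = 5/3 - W (p(W, K) = -(5*(3/(-4 - 5)) + W) = -(5*(3/(-9)) + W) = -(5*(3*(-⅑)) + W) = -(5*(-⅓) + W) = -(-5/3 + W) = 5/3 - W)
t(v) = -133/v (t(v) = -266*1/(2*v) = -133/v)
-t(p(21, -8)) = -(-133)/(5/3 - 1*21) = -(-133)/(5/3 - 21) = -(-133)/(-58/3) = -(-133)*(-3)/58 = -1*399/58 = -399/58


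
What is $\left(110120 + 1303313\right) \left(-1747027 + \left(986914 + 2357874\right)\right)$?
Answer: $2258328123513$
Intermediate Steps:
$\left(110120 + 1303313\right) \left(-1747027 + \left(986914 + 2357874\right)\right) = 1413433 \left(-1747027 + 3344788\right) = 1413433 \cdot 1597761 = 2258328123513$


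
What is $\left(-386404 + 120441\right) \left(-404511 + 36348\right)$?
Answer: $97917735969$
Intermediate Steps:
$\left(-386404 + 120441\right) \left(-404511 + 36348\right) = \left(-265963\right) \left(-368163\right) = 97917735969$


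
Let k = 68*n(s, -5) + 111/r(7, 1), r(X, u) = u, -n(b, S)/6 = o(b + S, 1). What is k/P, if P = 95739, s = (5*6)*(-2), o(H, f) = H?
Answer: 8877/31913 ≈ 0.27816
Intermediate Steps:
s = -60 (s = 30*(-2) = -60)
n(b, S) = -6*S - 6*b (n(b, S) = -6*(b + S) = -6*(S + b) = -6*S - 6*b)
k = 26631 (k = 68*(-6*(-5) - 6*(-60)) + 111/1 = 68*(30 + 360) + 111*1 = 68*390 + 111 = 26520 + 111 = 26631)
k/P = 26631/95739 = 26631*(1/95739) = 8877/31913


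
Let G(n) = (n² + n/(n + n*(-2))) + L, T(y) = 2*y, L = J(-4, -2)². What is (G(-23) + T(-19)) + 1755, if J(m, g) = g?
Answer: 2249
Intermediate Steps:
L = 4 (L = (-2)² = 4)
G(n) = 3 + n² (G(n) = (n² + n/(n + n*(-2))) + 4 = (n² + n/(n - 2*n)) + 4 = (n² + n/((-n))) + 4 = (n² + (-1/n)*n) + 4 = (n² - 1) + 4 = (-1 + n²) + 4 = 3 + n²)
(G(-23) + T(-19)) + 1755 = ((3 + (-23)²) + 2*(-19)) + 1755 = ((3 + 529) - 38) + 1755 = (532 - 38) + 1755 = 494 + 1755 = 2249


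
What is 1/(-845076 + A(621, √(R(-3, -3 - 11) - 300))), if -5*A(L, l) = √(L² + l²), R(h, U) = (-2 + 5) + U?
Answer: -2112690/1785383575907 + √385330/3570767151814 ≈ -1.1832e-6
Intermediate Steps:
R(h, U) = 3 + U
A(L, l) = -√(L² + l²)/5
1/(-845076 + A(621, √(R(-3, -3 - 11) - 300))) = 1/(-845076 - √(621² + (√((3 + (-3 - 11)) - 300))²)/5) = 1/(-845076 - √(385641 + (√((3 - 14) - 300))²)/5) = 1/(-845076 - √(385641 + (√(-11 - 300))²)/5) = 1/(-845076 - √(385641 + (√(-311))²)/5) = 1/(-845076 - √(385641 + (I*√311)²)/5) = 1/(-845076 - √(385641 - 311)/5) = 1/(-845076 - √385330/5)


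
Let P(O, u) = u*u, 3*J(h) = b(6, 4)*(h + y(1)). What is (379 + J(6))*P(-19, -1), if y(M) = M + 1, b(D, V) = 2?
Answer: 1153/3 ≈ 384.33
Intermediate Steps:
y(M) = 1 + M
J(h) = 4/3 + 2*h/3 (J(h) = (2*(h + (1 + 1)))/3 = (2*(h + 2))/3 = (2*(2 + h))/3 = (4 + 2*h)/3 = 4/3 + 2*h/3)
P(O, u) = u²
(379 + J(6))*P(-19, -1) = (379 + (4/3 + (⅔)*6))*(-1)² = (379 + (4/3 + 4))*1 = (379 + 16/3)*1 = (1153/3)*1 = 1153/3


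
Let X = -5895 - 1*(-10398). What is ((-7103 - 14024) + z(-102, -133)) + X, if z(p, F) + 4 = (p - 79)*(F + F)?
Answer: 31518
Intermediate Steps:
z(p, F) = -4 + 2*F*(-79 + p) (z(p, F) = -4 + (p - 79)*(F + F) = -4 + (-79 + p)*(2*F) = -4 + 2*F*(-79 + p))
X = 4503 (X = -5895 + 10398 = 4503)
((-7103 - 14024) + z(-102, -133)) + X = ((-7103 - 14024) + (-4 - 158*(-133) + 2*(-133)*(-102))) + 4503 = (-21127 + (-4 + 21014 + 27132)) + 4503 = (-21127 + 48142) + 4503 = 27015 + 4503 = 31518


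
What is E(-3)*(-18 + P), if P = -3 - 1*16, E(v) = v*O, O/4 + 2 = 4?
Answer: 888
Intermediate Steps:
O = 8 (O = -8 + 4*4 = -8 + 16 = 8)
E(v) = 8*v (E(v) = v*8 = 8*v)
P = -19 (P = -3 - 16 = -19)
E(-3)*(-18 + P) = (8*(-3))*(-18 - 19) = -24*(-37) = 888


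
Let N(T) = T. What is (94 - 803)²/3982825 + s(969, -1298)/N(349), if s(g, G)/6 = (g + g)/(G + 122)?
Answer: 1904762591/19460082950 ≈ 0.097880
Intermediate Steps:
s(g, G) = 12*g/(122 + G) (s(g, G) = 6*((g + g)/(G + 122)) = 6*((2*g)/(122 + G)) = 6*(2*g/(122 + G)) = 12*g/(122 + G))
(94 - 803)²/3982825 + s(969, -1298)/N(349) = (94 - 803)²/3982825 + (12*969/(122 - 1298))/349 = (-709)²*(1/3982825) + (12*969/(-1176))*(1/349) = 502681*(1/3982825) + (12*969*(-1/1176))*(1/349) = 502681/3982825 - 969/98*1/349 = 502681/3982825 - 969/34202 = 1904762591/19460082950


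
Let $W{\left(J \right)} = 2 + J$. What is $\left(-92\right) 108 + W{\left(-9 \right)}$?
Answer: $-9943$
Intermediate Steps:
$\left(-92\right) 108 + W{\left(-9 \right)} = \left(-92\right) 108 + \left(2 - 9\right) = -9936 - 7 = -9943$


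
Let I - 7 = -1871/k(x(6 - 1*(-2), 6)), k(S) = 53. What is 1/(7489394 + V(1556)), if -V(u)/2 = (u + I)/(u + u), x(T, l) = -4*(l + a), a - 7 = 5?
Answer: 20617/154408815856 ≈ 1.3352e-7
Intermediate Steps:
a = 12 (a = 7 + 5 = 12)
x(T, l) = -48 - 4*l (x(T, l) = -4*(l + 12) = -4*(12 + l) = -48 - 4*l)
I = -1500/53 (I = 7 - 1871/53 = -1500/53 ≈ -28.302)
V(u) = -(-1500/53 + u)/u (V(u) = -2*(u - 1500/53)/(u + u) = -2*(-1500/53 + u)/(2*u) = -2*(-1500/53 + u)*1/(2*u) = -(-1500/53 + u)/u)
1/(7489394 + V(1556)) = 1/(7489394 + (1500/53 - 1*1556)/1556) = 1/(7489394 + (1500/53 - 1556)/1556) = 1/(7489394 + (1/1556)*(-80968/53)) = 1/(7489394 - 20242/20617) = 1/(154408815856/20617) = 20617/154408815856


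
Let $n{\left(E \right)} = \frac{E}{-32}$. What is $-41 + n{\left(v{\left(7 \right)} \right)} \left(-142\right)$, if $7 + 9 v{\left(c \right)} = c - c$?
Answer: $- \frac{6401}{144} \approx -44.451$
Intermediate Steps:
$v{\left(c \right)} = - \frac{7}{9}$ ($v{\left(c \right)} = - \frac{7}{9} + \frac{c - c}{9} = - \frac{7}{9} + \frac{1}{9} \cdot 0 = - \frac{7}{9} + 0 = - \frac{7}{9}$)
$n{\left(E \right)} = - \frac{E}{32}$ ($n{\left(E \right)} = E \left(- \frac{1}{32}\right) = - \frac{E}{32}$)
$-41 + n{\left(v{\left(7 \right)} \right)} \left(-142\right) = -41 + \left(- \frac{1}{32}\right) \left(- \frac{7}{9}\right) \left(-142\right) = -41 + \frac{7}{288} \left(-142\right) = -41 - \frac{497}{144} = - \frac{6401}{144}$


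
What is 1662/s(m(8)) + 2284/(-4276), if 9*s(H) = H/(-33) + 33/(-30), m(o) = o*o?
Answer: -5277306373/1072207 ≈ -4921.9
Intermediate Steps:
m(o) = o²
s(H) = -11/90 - H/297 (s(H) = (H/(-33) + 33/(-30))/9 = (H*(-1/33) + 33*(-1/30))/9 = (-H/33 - 11/10)/9 = (-11/10 - H/33)/9 = -11/90 - H/297)
1662/s(m(8)) + 2284/(-4276) = 1662/(-11/90 - 1/297*8²) + 2284/(-4276) = 1662/(-11/90 - 1/297*64) + 2284*(-1/4276) = 1662/(-11/90 - 64/297) - 571/1069 = 1662/(-1003/2970) - 571/1069 = 1662*(-2970/1003) - 571/1069 = -4936140/1003 - 571/1069 = -5277306373/1072207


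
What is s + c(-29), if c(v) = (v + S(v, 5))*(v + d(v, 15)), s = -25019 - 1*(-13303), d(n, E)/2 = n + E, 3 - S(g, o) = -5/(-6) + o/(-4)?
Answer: -41031/4 ≈ -10258.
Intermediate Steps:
S(g, o) = 13/6 + o/4 (S(g, o) = 3 - (-5/(-6) + o/(-4)) = 3 - (-5*(-⅙) + o*(-¼)) = 3 - (⅚ - o/4) = 3 + (-⅚ + o/4) = 13/6 + o/4)
d(n, E) = 2*E + 2*n (d(n, E) = 2*(n + E) = 2*(E + n) = 2*E + 2*n)
s = -11716 (s = -25019 + 13303 = -11716)
c(v) = (30 + 3*v)*(41/12 + v) (c(v) = (v + (13/6 + (¼)*5))*(v + (2*15 + 2*v)) = (v + (13/6 + 5/4))*(v + (30 + 2*v)) = (v + 41/12)*(30 + 3*v) = (41/12 + v)*(30 + 3*v) = (30 + 3*v)*(41/12 + v))
s + c(-29) = -11716 + (205/2 + 3*(-29)² + (161/4)*(-29)) = -11716 + (205/2 + 3*841 - 4669/4) = -11716 + (205/2 + 2523 - 4669/4) = -11716 + 5833/4 = -41031/4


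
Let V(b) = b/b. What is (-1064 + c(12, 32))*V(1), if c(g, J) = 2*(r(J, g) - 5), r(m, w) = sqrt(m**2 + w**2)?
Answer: -1074 + 8*sqrt(73) ≈ -1005.6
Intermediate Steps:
V(b) = 1
c(g, J) = -10 + 2*sqrt(J**2 + g**2) (c(g, J) = 2*(sqrt(J**2 + g**2) - 5) = 2*(-5 + sqrt(J**2 + g**2)) = -10 + 2*sqrt(J**2 + g**2))
(-1064 + c(12, 32))*V(1) = (-1064 + (-10 + 2*sqrt(32**2 + 12**2)))*1 = (-1064 + (-10 + 2*sqrt(1024 + 144)))*1 = (-1064 + (-10 + 2*sqrt(1168)))*1 = (-1064 + (-10 + 2*(4*sqrt(73))))*1 = (-1064 + (-10 + 8*sqrt(73)))*1 = (-1074 + 8*sqrt(73))*1 = -1074 + 8*sqrt(73)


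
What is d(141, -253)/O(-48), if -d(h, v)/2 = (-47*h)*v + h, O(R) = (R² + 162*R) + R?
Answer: 139731/230 ≈ 607.53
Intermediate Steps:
O(R) = R² + 163*R
d(h, v) = -2*h + 94*h*v (d(h, v) = -2*((-47*h)*v + h) = -2*(-47*h*v + h) = -2*(h - 47*h*v) = -2*h + 94*h*v)
d(141, -253)/O(-48) = (2*141*(-1 + 47*(-253)))/((-48*(163 - 48))) = (2*141*(-1 - 11891))/((-48*115)) = (2*141*(-11892))/(-5520) = -3353544*(-1/5520) = 139731/230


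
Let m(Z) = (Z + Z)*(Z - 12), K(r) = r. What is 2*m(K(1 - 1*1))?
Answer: 0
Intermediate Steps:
m(Z) = 2*Z*(-12 + Z) (m(Z) = (2*Z)*(-12 + Z) = 2*Z*(-12 + Z))
2*m(K(1 - 1*1)) = 2*(2*(1 - 1*1)*(-12 + (1 - 1*1))) = 2*(2*(1 - 1)*(-12 + (1 - 1))) = 2*(2*0*(-12 + 0)) = 2*(2*0*(-12)) = 2*0 = 0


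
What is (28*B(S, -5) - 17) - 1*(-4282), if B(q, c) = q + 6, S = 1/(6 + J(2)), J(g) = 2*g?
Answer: 22179/5 ≈ 4435.8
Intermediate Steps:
S = ⅒ (S = 1/(6 + 2*2) = 1/(6 + 4) = 1/10 = ⅒ ≈ 0.10000)
B(q, c) = 6 + q
(28*B(S, -5) - 17) - 1*(-4282) = (28*(6 + ⅒) - 17) - 1*(-4282) = (28*(61/10) - 17) + 4282 = (854/5 - 17) + 4282 = 769/5 + 4282 = 22179/5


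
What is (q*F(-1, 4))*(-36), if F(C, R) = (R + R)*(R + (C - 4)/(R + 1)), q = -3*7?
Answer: 18144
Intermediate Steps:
q = -21
F(C, R) = 2*R*(R + (-4 + C)/(1 + R)) (F(C, R) = (2*R)*(R + (-4 + C)/(1 + R)) = 2*R*(R + (-4 + C)/(1 + R)))
(q*F(-1, 4))*(-36) = -42*4*(-4 - 1 + 4 + 4**2)/(1 + 4)*(-36) = -42*4*(-4 - 1 + 4 + 16)/5*(-36) = -42*4*15/5*(-36) = -21*24*(-36) = -504*(-36) = 18144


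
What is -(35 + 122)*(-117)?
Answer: 18369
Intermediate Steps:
-(35 + 122)*(-117) = -157*(-117) = -1*(-18369) = 18369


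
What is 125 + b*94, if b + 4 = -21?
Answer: -2225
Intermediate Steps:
b = -25 (b = -4 - 21 = -25)
125 + b*94 = 125 - 25*94 = 125 - 2350 = -2225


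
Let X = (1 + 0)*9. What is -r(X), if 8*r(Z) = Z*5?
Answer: -45/8 ≈ -5.6250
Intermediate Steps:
X = 9 (X = 1*9 = 9)
r(Z) = 5*Z/8 (r(Z) = (Z*5)/8 = (5*Z)/8 = 5*Z/8)
-r(X) = -5*9/8 = -1*45/8 = -45/8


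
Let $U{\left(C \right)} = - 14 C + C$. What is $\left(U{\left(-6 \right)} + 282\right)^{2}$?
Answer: $129600$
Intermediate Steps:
$U{\left(C \right)} = - 13 C$
$\left(U{\left(-6 \right)} + 282\right)^{2} = \left(\left(-13\right) \left(-6\right) + 282\right)^{2} = \left(78 + 282\right)^{2} = 360^{2} = 129600$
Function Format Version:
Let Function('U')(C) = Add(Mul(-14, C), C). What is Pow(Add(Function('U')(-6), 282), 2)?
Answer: 129600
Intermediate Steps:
Function('U')(C) = Mul(-13, C)
Pow(Add(Function('U')(-6), 282), 2) = Pow(Add(Mul(-13, -6), 282), 2) = Pow(Add(78, 282), 2) = Pow(360, 2) = 129600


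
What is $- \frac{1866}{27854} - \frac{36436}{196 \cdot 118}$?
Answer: $- \frac{132255649}{80525914} \approx -1.6424$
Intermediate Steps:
$- \frac{1866}{27854} - \frac{36436}{196 \cdot 118} = \left(-1866\right) \frac{1}{27854} - \frac{36436}{23128} = - \frac{933}{13927} - \frac{9109}{5782} = - \frac{132255649}{80525914}$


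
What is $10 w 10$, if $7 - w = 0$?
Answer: $700$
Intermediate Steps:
$w = 7$ ($w = 7 - 0 = 7 + 0 = 7$)
$10 w 10 = 10 \cdot 7 \cdot 10 = 70 \cdot 10 = 700$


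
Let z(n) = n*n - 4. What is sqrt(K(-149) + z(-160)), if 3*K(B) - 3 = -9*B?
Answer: 2*sqrt(6511) ≈ 161.38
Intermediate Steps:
z(n) = -4 + n**2 (z(n) = n**2 - 4 = -4 + n**2)
K(B) = 1 - 3*B (K(B) = 1 + (-9*B)/3 = 1 - 3*B)
sqrt(K(-149) + z(-160)) = sqrt((1 - 3*(-149)) + (-4 + (-160)**2)) = sqrt((1 + 447) + (-4 + 25600)) = sqrt(448 + 25596) = sqrt(26044) = 2*sqrt(6511)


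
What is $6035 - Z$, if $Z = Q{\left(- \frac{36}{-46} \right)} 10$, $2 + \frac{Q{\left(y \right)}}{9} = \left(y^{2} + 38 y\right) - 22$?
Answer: $\frac{2890115}{529} \approx 5463.4$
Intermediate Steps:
$Q{\left(y \right)} = -216 + 9 y^{2} + 342 y$ ($Q{\left(y \right)} = -18 + 9 \left(\left(y^{2} + 38 y\right) - 22\right) = -18 + 9 \left(-22 + y^{2} + 38 y\right) = -18 + \left(-198 + 9 y^{2} + 342 y\right) = -216 + 9 y^{2} + 342 y$)
$Z = \frac{302400}{529}$ ($Z = \left(-216 + 9 \left(- \frac{36}{-46}\right)^{2} + 342 \left(- \frac{36}{-46}\right)\right) 10 = \left(-216 + 9 \left(\left(-36\right) \left(- \frac{1}{46}\right)\right)^{2} + 342 \left(\left(-36\right) \left(- \frac{1}{46}\right)\right)\right) 10 = \left(-216 + 9 \left(\frac{18}{23}\right)^{2} + 342 \cdot \frac{18}{23}\right) 10 = \left(-216 + 9 \cdot \frac{324}{529} + \frac{6156}{23}\right) 10 = \left(-216 + \frac{2916}{529} + \frac{6156}{23}\right) 10 = \frac{30240}{529} \cdot 10 = \frac{302400}{529} \approx 571.64$)
$6035 - Z = 6035 - \frac{302400}{529} = \frac{2890115}{529}$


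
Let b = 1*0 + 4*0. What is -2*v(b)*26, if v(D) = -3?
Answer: 156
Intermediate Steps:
b = 0 (b = 0 + 0 = 0)
-2*v(b)*26 = -2*(-3)*26 = 6*26 = 156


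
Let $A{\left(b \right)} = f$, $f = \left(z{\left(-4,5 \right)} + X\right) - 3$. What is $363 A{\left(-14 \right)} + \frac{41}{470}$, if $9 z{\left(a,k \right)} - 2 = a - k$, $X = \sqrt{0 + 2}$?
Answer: $- \frac{1933457}{1410} + 363 \sqrt{2} \approx -857.89$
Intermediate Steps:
$X = \sqrt{2} \approx 1.4142$
$z{\left(a,k \right)} = \frac{2}{9} - \frac{k}{9} + \frac{a}{9}$ ($z{\left(a,k \right)} = \frac{2}{9} + \frac{a - k}{9} = \frac{2}{9} + \left(- \frac{k}{9} + \frac{a}{9}\right) = \frac{2}{9} - \frac{k}{9} + \frac{a}{9}$)
$f = - \frac{34}{9} + \sqrt{2}$ ($f = \left(\left(\frac{2}{9} - \frac{5}{9} + \frac{1}{9} \left(-4\right)\right) + \sqrt{2}\right) - 3 = \left(\left(\frac{2}{9} - \frac{5}{9} - \frac{4}{9}\right) + \sqrt{2}\right) - 3 = \left(- \frac{7}{9} + \sqrt{2}\right) - 3 = - \frac{34}{9} + \sqrt{2} \approx -2.3636$)
$A{\left(b \right)} = - \frac{34}{9} + \sqrt{2}$
$363 A{\left(-14 \right)} + \frac{41}{470} = 363 \left(- \frac{34}{9} + \sqrt{2}\right) + \frac{41}{470} = \left(- \frac{4114}{3} + 363 \sqrt{2}\right) + 41 \cdot \frac{1}{470} = \left(- \frac{4114}{3} + 363 \sqrt{2}\right) + \frac{41}{470} = - \frac{1933457}{1410} + 363 \sqrt{2}$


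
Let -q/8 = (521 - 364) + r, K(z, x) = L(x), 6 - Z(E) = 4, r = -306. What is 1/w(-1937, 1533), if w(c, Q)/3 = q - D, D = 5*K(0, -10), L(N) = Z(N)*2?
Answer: 1/3516 ≈ 0.00028441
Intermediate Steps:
Z(E) = 2 (Z(E) = 6 - 1*4 = 6 - 4 = 2)
L(N) = 4 (L(N) = 2*2 = 4)
K(z, x) = 4
q = 1192 (q = -8*((521 - 364) - 306) = -8*(157 - 306) = -8*(-149) = 1192)
D = 20 (D = 5*4 = 20)
w(c, Q) = 3516 (w(c, Q) = 3*(1192 - 1*20) = 3*(1192 - 20) = 3*1172 = 3516)
1/w(-1937, 1533) = 1/3516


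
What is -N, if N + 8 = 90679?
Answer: -90671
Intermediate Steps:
N = 90671 (N = -8 + 90679 = 90671)
-N = -1*90671 = -90671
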